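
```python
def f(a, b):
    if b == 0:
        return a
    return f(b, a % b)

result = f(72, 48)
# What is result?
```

f(72, 48) -> f(48, 24) -> f(24, 0) -> 24

Answer: 24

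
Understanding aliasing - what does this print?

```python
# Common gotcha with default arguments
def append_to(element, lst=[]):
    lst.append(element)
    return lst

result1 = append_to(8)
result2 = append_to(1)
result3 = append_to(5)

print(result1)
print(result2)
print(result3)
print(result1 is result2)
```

Key concept: mutable default argument gotcha.
Step by step:
`result1 = append_to(8)` → result1 = [8]
`result2 = append_to(1)` → result1 = [8, 1] (same object as result2); result2 = [8, 1] (same object as result1)
`result3 = append_to(5)` → result1 = [8, 1, 5] (same object as result2, result3); result2 = [8, 1, 5] (same object as result1, result3); result3 = [8, 1, 5] (same object as result1, result2)
`print(result1)` → prints [8, 1, 5]
`print(result2)` → prints [8, 1, 5]
`print(result3)` → prints [8, 1, 5]
`print(result1 is result2)` → prints True

Answer:
[8, 1, 5]
[8, 1, 5]
[8, 1, 5]
True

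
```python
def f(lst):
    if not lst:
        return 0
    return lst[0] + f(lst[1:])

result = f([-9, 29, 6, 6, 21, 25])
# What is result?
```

(-9) + 29 + 6 + 6 + 21 + 25 + 0 = 78

Answer: 78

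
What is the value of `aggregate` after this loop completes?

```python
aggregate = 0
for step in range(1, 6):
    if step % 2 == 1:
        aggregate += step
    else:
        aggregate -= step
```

Add odd, subtract even
`aggregate` takes the values: 0 → 1 → -1 → 2 → -2 → 3

Answer: 3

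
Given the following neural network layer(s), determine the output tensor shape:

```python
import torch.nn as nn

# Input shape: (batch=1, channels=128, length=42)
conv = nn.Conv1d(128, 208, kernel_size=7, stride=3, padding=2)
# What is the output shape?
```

Input: (1, 128, 42) -> Output: (1, 208, 14)

Answer: (1, 208, 14)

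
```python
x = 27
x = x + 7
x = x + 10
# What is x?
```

Trace:
`x = 27` → x = 27
`x = x + 7` → x = 34
`x = x + 10` → x = 44
So x = 44

Answer: 44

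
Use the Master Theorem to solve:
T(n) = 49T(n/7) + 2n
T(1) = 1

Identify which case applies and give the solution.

a=49, b=7, f(n)=2n. log_7(49) = 2. Since c=1 < 2, Case 1 applies: T(n) = Θ(n^log_b(a)) = O(n^2).

Answer: O(n^2) - Case 1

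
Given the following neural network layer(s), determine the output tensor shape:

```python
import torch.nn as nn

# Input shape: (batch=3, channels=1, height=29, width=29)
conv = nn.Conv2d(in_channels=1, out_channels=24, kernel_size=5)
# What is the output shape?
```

Input: (3, 1, 29, 29) -> Output: (3, 24, 25, 25)

Answer: (3, 24, 25, 25)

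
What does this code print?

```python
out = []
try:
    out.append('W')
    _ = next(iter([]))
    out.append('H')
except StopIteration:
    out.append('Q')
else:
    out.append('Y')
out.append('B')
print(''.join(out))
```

Execution trace: 'W' (try body) → 'Q' (except StopIteration) → 'B' (after the try/except). Output: WQB

Answer: WQB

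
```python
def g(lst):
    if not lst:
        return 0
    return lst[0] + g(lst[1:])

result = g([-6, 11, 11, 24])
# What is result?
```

(-6) + 11 + 11 + 24 + 0 = 40

Answer: 40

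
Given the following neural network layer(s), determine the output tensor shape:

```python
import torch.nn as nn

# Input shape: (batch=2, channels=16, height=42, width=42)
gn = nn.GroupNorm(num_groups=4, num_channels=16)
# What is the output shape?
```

Input: (2, 16, 42, 42) -> Output: (2, 16, 42, 42)

Answer: (2, 16, 42, 42)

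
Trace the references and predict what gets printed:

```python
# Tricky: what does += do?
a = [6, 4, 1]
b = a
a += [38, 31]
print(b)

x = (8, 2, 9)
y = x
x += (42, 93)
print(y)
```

Key concept: += behavior differs for mutable vs immutable.
Step by step:
`a = [6, 4, 1]` → a = [6, 4, 1]
`b = a` → b = [6, 4, 1] (same object as a)
`a += [38, 31]` → a = [6, 4, 1, 38, 31] (same object as b); b = [6, 4, 1, 38, 31] (same object as a)
`print(b)` → prints [6, 4, 1, 38, 31]
`x = (8, 2, 9)` → x = (8, 2, 9)
`y = x` → y = (8, 2, 9)
`x += (42, 93)` → x = (8, 2, 9, 42, 93)
`print(y)` → prints (8, 2, 9)

Answer:
[6, 4, 1, 38, 31]
(8, 2, 9)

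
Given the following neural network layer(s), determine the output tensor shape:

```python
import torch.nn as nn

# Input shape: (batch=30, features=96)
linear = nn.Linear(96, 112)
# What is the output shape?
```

Input: (30, 96) -> Output: (30, 112)

Answer: (30, 112)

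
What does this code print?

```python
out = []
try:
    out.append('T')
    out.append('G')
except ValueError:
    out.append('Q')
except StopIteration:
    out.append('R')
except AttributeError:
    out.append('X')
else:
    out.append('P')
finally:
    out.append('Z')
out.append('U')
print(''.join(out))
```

Execution trace: 'T' (try body) → 'G' (try body, no exception) → 'P' (else) → 'Z' (finally) → 'U' (after the try/except). Output: TGPZU

Answer: TGPZU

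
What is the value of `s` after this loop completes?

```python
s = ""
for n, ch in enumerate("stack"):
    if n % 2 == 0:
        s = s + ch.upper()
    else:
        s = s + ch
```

Uppercase even positions in 'stack'
`s` takes the values: "" → "S" → "St" → "StA" → "StAc" → "StAcK"

Answer: "StAcK"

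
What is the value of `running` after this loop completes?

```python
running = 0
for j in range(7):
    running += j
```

Sum of 0 to 6 = 21
`running` takes the values: 0 → 1 → 3 → 6 → 10 → 15 → 21

Answer: 21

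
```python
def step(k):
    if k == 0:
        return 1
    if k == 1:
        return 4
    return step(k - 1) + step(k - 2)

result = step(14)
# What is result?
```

Build up from base cases: step(0)=1, step(1)=4, step(2)=5, step(3)=9, step(4)=14, step(5)=23, step(6)=37, ..., step(14)=1741

Answer: 1741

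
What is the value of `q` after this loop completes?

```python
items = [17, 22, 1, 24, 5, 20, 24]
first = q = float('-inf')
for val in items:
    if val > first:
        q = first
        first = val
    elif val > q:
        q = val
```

Second largest (with repeats) in [17, 22, 1, 24, 5, 20, 24]
`q` takes the values: -inf → 17 → 22 → 24

Answer: 24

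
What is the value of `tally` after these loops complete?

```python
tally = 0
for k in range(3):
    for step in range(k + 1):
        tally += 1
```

Triangle: 1 + 2 + ... + 3
`tally` takes the values: 0 → 1 → 2 → 3 → 4 → 5 → 6

Answer: 6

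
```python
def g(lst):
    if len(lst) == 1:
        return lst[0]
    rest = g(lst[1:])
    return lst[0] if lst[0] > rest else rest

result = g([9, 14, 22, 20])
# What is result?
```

Recursive max over [9, 14, 22, 20] = 22

Answer: 22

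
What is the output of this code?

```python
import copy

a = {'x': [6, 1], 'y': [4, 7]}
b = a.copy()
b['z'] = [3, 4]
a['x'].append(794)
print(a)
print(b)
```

Key concept: shallow copy of dict with mutable values.
Step by step:
`a = {'x': [6, 1], 'y': [4, 7]}` → a = {'x': [6, 1], 'y': [4, 7]}
`b = a.copy()` → b = {'x': [6, 1], 'y': [4, 7]}
`b['z'] = [3, 4]` → b = {'x': [6, 1], 'y': [4, 7], 'z': [3, 4]}
`a['x'].append(794)` → a = {'x': [6, 1, 794], 'y': [4, 7]}; b = {'x': [6, 1, 794], 'y': [4, 7], 'z': [3, 4]}
`print(a)` → prints {'x': [6, 1, 794], 'y': [4, 7]}
`print(b)` → prints {'x': [6, 1, 794], 'y': [4, 7], 'z': [3, 4]}

Answer:
{'x': [6, 1, 794], 'y': [4, 7]}
{'x': [6, 1, 794], 'y': [4, 7], 'z': [3, 4]}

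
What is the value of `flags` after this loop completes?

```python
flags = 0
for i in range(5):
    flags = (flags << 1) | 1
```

Build 5 consecutive 1-bits: 0b11111
`flags` takes the values: 0 → 1 → 3 → 7 → 15 → 31

Answer: 31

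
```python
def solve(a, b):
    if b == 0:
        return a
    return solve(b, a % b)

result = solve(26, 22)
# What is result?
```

solve(26, 22) -> solve(22, 4) -> solve(4, 2) -> solve(2, 0) -> 2

Answer: 2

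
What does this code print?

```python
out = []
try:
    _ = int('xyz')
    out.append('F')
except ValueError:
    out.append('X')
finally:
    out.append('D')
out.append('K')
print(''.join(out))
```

Execution trace: 'X' (except ValueError) → 'D' (finally) → 'K' (after the try/except). Output: XDK

Answer: XDK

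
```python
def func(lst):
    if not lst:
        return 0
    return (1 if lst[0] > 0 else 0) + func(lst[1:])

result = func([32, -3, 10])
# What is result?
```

Count of positive elements in [32, -3, 10] = 2

Answer: 2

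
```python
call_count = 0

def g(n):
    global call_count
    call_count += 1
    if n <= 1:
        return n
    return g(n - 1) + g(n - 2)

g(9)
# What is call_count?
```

Calls(n) = 1 + Calls(n-1) + Calls(n-2); Calls(0)=Calls(1)=1. For n=9 this gives 109.

Answer: 109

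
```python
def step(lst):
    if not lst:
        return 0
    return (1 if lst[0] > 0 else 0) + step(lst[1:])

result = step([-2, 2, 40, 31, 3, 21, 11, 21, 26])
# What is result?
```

Count of positive elements in [-2, 2, 40, 31, 3, 21, 11, 21, 26] = 8

Answer: 8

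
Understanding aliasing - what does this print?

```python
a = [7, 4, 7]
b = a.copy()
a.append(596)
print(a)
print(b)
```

Key concept: list.copy() creates independent copy.
Step by step:
`a = [7, 4, 7]` → a = [7, 4, 7]
`b = a.copy()` → b = [7, 4, 7]
`a.append(596)` → a = [7, 4, 7, 596]
`print(a)` → prints [7, 4, 7, 596]
`print(b)` → prints [7, 4, 7]

Answer:
[7, 4, 7, 596]
[7, 4, 7]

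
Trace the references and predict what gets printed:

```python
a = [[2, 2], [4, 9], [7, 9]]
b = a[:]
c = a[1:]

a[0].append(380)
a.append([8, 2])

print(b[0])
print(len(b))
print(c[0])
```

Key concept: slice with nested mutation.
Step by step:
`a = [[2, 2], [4, 9], [7, 9]]` → a = [[2, 2], [4, 9], [7, 9]]
`b = a[:]` → b = [[2, 2], [4, 9], [7, 9]]
`c = a[1:]` → c = [[4, 9], [7, 9]]
`a[0].append(380)` → a = [[2, 2, 380], [4, 9], [7, 9]]; b = [[2, 2, 380], [4, 9], [7, 9]]
`a.append([8, 2])` → a = [[2, 2, 380], [4, 9], [7, 9], [8, 2]]
`print(b[0])` → prints [2, 2, 380]
`print(len(b))` → prints 3
`print(c[0])` → prints [4, 9]

Answer:
[2, 2, 380]
3
[4, 9]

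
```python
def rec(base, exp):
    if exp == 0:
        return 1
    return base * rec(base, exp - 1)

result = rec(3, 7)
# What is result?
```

rec(3, 7) = 3 * 3 * 3 * 3 * 3 * 3 * 3 = 2187

Answer: 2187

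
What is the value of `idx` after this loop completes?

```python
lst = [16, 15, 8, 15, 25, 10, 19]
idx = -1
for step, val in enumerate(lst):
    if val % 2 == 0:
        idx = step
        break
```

First even number index in [16, 15, 8, 15, 25, 10, 19]
`idx` takes the values: -1 → 0

Answer: 0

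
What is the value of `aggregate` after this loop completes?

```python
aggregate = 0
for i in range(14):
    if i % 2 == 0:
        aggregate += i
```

Sum of even numbers 0 to 13
`aggregate` takes the values: 0 → 2 → 6 → 12 → 20 → 30 → 42

Answer: 42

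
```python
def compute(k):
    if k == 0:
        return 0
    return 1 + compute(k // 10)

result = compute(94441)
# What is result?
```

Count of digits of 94441: 5

Answer: 5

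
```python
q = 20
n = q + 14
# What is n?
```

Trace:
`q = 20` → q = 20
`n = q + 14` → n = 34
So n = 34

Answer: 34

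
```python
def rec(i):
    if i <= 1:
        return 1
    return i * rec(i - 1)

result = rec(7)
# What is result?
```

rec(7) = 7 * 6 * 5 * 4 * 3 * 2 * 1 = 5040

Answer: 5040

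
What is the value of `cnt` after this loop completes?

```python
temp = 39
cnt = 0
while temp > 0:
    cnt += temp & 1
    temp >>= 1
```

Count set bits in 39 (binary: 0b100111)
`cnt` takes the values: 0 → 1 → 2 → 3 → 4

Answer: 4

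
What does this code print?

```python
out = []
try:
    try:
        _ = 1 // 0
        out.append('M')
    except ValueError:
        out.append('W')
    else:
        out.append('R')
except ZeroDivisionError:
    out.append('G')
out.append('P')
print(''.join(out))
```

Execution trace: 'G' (outer except ZeroDivisionError) → 'P' (after the try/except). Output: GP

Answer: GP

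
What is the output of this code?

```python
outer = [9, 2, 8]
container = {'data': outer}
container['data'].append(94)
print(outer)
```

Key concept: dict holds reference to list.
Step by step:
`outer = [9, 2, 8]` → outer = [9, 2, 8]
`container = {'data': outer}` → container = {'data': [9, 2, 8]}
`container['data'].append(94)` → outer = [9, 2, 8, 94]; container = {'data': [9, 2, 8, 94]}
`print(outer)` → prints [9, 2, 8, 94]

Answer: [9, 2, 8, 94]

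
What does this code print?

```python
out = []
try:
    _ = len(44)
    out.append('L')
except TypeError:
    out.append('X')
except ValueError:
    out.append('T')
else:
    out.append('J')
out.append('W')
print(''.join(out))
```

Execution trace: 'X' (except TypeError) → 'W' (after the try/except). Output: XW

Answer: XW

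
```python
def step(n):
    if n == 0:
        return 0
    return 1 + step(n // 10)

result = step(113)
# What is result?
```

Count of digits of 113: 3

Answer: 3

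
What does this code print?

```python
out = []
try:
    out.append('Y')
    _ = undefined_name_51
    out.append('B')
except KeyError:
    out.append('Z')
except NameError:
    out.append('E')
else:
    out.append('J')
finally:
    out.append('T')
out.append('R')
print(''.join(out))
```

Execution trace: 'Y' (try body) → 'E' (except NameError) → 'T' (finally) → 'R' (after the try/except). Output: YETR

Answer: YETR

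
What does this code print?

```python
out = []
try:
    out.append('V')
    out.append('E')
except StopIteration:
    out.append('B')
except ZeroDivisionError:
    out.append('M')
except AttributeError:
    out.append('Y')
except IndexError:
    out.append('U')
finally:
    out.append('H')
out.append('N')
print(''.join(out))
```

Execution trace: 'V' (try body) → 'E' (try body, no exception) → 'H' (finally) → 'N' (after the try/except). Output: VEHN

Answer: VEHN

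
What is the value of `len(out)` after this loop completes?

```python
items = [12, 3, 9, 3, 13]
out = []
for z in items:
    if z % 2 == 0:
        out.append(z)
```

Count even numbers in [12, 3, 9, 3, 13]
`out` takes the values: [] → [12]
So `len(out)` = 1

Answer: 1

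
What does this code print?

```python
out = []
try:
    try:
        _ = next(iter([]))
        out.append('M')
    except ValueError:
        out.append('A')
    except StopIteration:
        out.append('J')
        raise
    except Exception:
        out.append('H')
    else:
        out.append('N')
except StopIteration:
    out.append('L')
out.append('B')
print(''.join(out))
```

Execution trace: 'J' (inner except StopIteration) → 'L' (outer except StopIteration) → 'B' (after the try/except). Output: JLB

Answer: JLB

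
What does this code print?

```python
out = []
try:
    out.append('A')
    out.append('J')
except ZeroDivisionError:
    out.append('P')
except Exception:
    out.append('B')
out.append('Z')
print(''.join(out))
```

Execution trace: 'A' (try body) → 'J' (try body, no exception) → 'Z' (after the try/except). Output: AJZ

Answer: AJZ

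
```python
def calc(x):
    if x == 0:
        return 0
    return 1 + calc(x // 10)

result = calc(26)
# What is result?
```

Count of digits of 26: 2

Answer: 2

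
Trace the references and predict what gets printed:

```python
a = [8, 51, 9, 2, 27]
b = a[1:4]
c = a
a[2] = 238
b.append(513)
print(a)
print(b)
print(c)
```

Key concept: slice vs alias.
Step by step:
`a = [8, 51, 9, 2, 27]` → a = [8, 51, 9, 2, 27]
`b = a[1:4]` → b = [51, 9, 2]
`c = a` → c = [8, 51, 9, 2, 27] (same object as a)
`a[2] = 238` → a = [8, 51, 238, 2, 27] (same object as c); c = [8, 51, 238, 2, 27] (same object as a)
`b.append(513)` → b = [51, 9, 2, 513]
`print(a)` → prints [8, 51, 238, 2, 27]
`print(b)` → prints [51, 9, 2, 513]
`print(c)` → prints [8, 51, 238, 2, 27]

Answer:
[8, 51, 238, 2, 27]
[51, 9, 2, 513]
[8, 51, 238, 2, 27]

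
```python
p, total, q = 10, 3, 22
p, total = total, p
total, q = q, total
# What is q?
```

Trace:
`p, total, q = 10, 3, 22` → p = 10; total = 3; q = 22
`p, total = total, p` → p = 3; total = 10
`total, q = q, total` → total = 22; q = 10
So q = 10

Answer: 10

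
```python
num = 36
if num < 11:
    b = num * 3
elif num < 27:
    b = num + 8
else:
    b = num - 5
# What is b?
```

Trace:
`num = 36` → num = 36
`if num < 11: ...` → num < 11 is False, num < 27 is False, take else branch → b = 31
So b = 31

Answer: 31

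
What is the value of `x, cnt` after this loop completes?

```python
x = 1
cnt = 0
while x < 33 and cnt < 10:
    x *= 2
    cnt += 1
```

Double until >= 33 or 10 iterations
`x, cnt` takes the values: (1, 0) → (2, 0) → (2, 1) → (4, 1) → (4, 2) → (8, 2) → (8, 3) → (16, 3) → (16, 4) → (32, 4) → (32, 5) → (64, 5) → (64, 6)

Answer: 64, 6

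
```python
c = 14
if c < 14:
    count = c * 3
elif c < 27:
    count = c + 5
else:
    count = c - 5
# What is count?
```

Trace:
`c = 14` → c = 14
`if c < 14: ...` → c < 14 is False, c < 27 is True → count = 19
So count = 19

Answer: 19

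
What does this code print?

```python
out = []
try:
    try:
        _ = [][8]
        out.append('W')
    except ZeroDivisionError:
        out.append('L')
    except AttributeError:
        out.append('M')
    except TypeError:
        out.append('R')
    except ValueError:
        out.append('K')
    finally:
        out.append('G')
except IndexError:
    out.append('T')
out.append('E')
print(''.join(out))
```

Execution trace: 'G' (finally) → 'T' (outer except IndexError) → 'E' (after the try/except). Output: GTE

Answer: GTE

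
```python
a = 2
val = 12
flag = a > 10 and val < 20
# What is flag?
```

Trace:
`a = 2` → a = 2
`val = 12` → val = 12
`flag = a > 10 and val < 20` → flag = False
So flag = False

Answer: False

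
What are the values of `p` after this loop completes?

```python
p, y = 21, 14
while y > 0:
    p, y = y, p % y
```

GCD of 21 and 14
`p` takes the values: 21 → 14 → 7

Answer: 7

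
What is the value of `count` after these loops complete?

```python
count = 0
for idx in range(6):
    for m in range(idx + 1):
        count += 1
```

Triangle: 1 + 2 + ... + 6
`count` takes the values: 0 → 1 → 2 → 3 → 4 → 5 → 6 → 7 → 8 → 9 → 10 → 11 → 12 → 13 → 14 → 15 → 16 → 17 → 18 → 19 → 20 → 21

Answer: 21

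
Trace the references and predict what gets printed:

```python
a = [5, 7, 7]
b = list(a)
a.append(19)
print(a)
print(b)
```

Key concept: list() constructor creates copy.
Step by step:
`a = [5, 7, 7]` → a = [5, 7, 7]
`b = list(a)` → b = [5, 7, 7]
`a.append(19)` → a = [5, 7, 7, 19]
`print(a)` → prints [5, 7, 7, 19]
`print(b)` → prints [5, 7, 7]

Answer:
[5, 7, 7, 19]
[5, 7, 7]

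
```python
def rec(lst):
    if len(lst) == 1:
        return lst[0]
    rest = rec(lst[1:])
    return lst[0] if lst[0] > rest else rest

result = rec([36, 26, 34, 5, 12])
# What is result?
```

Recursive max over [36, 26, 34, 5, 12] = 36

Answer: 36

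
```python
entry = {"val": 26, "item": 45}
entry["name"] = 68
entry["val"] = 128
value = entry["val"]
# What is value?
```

Trace:
`entry = {"val": 26, "item": 45}` → entry = {'val': 26, 'item': 45}
`entry["name"] = 68` → entry = {'val': 26, 'item': 45, 'name': 68}
`entry["val"] = 128` → entry = {'val': 128, 'item': 45, 'name': 68}
`value = entry["val"]` → value = 128
So value = 128

Answer: 128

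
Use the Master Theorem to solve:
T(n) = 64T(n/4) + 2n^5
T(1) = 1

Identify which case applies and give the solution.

a=64, b=4, f(n)=2n^5. log_4(64) = 3. Since c=5 > 3 and the regularity condition holds (64(n/4)^5 = (64/4^5)n^5 with 64/4^5 < 1), Case 3 applies: T(n) = Θ(f(n)) = O(n^5).

Answer: O(n^5) - Case 3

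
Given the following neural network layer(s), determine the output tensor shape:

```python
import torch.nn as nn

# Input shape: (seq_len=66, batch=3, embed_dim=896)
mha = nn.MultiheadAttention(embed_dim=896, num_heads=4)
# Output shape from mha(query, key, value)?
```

Input: (66, 3, 896) -> Output: (66, 3, 896)

Answer: (66, 3, 896)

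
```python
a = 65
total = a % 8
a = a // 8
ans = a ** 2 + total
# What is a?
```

Trace:
`a = 65` → a = 65
`total = a % 8` → total = 1
`a = a // 8` → a = 8
`ans = a ** 2 + total` → ans = 65
So a = 8

Answer: 8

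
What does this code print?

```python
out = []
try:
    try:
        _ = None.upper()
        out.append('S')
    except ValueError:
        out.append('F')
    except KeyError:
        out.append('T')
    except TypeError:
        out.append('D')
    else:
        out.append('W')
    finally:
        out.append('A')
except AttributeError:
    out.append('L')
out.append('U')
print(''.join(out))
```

Execution trace: 'A' (finally) → 'L' (outer except AttributeError) → 'U' (after the try/except). Output: ALU

Answer: ALU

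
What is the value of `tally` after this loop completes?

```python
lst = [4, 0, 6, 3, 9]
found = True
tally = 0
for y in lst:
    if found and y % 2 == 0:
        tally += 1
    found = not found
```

Count even values at even positions
`tally` takes the values: 0 → 1 → 2

Answer: 2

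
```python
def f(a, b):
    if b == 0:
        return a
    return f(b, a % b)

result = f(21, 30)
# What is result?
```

f(21, 30) -> f(30, 21) -> f(21, 9) -> f(9, 3) -> f(3, 0) -> 3

Answer: 3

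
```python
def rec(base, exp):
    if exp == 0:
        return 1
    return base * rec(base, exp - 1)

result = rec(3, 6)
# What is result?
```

rec(3, 6) = 3 * 3 * 3 * 3 * 3 * 3 = 729

Answer: 729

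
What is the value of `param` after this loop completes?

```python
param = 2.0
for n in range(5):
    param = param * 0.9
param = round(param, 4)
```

Exponential decay: 2.0 * 0.9^5
`param` takes the values: 2.0 → 1.8 → 1.62 → 1.458 → 1.3122 → 1.18098 → 1.181

Answer: 1.181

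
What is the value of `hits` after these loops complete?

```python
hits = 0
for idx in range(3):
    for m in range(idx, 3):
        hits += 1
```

Upper triangle: 3 + 2 + ... + 1
`hits` takes the values: 0 → 1 → 2 → 3 → 4 → 5 → 6

Answer: 6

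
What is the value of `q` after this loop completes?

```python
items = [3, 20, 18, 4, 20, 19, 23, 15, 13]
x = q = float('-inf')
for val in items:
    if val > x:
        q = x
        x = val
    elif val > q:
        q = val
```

Second largest (with repeats) in [3, 20, 18, 4, 20, 19, 23, 15, 13]
`q` takes the values: -inf → 3 → 18 → 20

Answer: 20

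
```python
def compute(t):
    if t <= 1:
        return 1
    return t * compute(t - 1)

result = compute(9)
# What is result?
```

compute(9) = 9 * 8 * 7 * 6 * 5 * 4 * 3 * 2 * 1 = 362880

Answer: 362880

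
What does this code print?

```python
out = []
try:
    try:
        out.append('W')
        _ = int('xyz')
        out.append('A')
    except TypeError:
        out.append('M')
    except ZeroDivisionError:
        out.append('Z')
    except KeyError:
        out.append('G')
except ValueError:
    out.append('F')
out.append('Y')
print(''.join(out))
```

Execution trace: 'W' (try body) → 'F' (outer except ValueError) → 'Y' (after the try/except). Output: WFY

Answer: WFY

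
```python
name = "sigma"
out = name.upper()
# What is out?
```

Trace:
`name = "sigma"` → name = 'sigma'
`out = name.upper()` → out = 'SIGMA'
So out = 'SIGMA'

Answer: 'SIGMA'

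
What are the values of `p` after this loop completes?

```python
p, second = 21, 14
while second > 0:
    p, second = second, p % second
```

GCD of 21 and 14
`p` takes the values: 21 → 14 → 7

Answer: 7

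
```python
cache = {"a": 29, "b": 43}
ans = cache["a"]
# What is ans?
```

Trace:
`cache = {"a": 29, "b": 43}` → cache = {'a': 29, 'b': 43}
`ans = cache["a"]` → ans = 29
So ans = 29

Answer: 29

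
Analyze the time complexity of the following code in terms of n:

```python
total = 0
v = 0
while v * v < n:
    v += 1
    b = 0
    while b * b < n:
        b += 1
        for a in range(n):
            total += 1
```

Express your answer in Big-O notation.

Each loop level contributes: √n × √n × n. Multiplying the contributions gives O(n^2).

Answer: O(n^2)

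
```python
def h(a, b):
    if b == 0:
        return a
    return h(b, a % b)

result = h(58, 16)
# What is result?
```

h(58, 16) -> h(16, 10) -> h(10, 6) -> h(6, 4) -> h(4, 2) -> h(2, 0) -> 2

Answer: 2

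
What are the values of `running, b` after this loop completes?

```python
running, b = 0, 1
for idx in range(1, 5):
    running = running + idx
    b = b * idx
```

Sum and factorial of 1 to 4
`running, b` takes the values: (0, 1) → (1, 1) → (3, 1) → (3, 2) → (6, 2) → (6, 6) → (10, 6) → (10, 24)

Answer: 10, 24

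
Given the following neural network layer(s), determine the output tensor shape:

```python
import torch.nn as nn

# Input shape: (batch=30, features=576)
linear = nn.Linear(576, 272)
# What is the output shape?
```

Input: (30, 576) -> Output: (30, 272)

Answer: (30, 272)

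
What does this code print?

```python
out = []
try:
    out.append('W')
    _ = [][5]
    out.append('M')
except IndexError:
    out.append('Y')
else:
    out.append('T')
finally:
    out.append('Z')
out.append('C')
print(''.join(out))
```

Execution trace: 'W' (try body) → 'Y' (except IndexError) → 'Z' (finally) → 'C' (after the try/except). Output: WYZC

Answer: WYZC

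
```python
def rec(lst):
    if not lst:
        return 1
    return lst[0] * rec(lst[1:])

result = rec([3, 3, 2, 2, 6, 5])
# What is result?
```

Product over [3, 3, 2, 2, 6, 5] = 3 * 3 * 2 * 2 * 6 * 5 = 1080

Answer: 1080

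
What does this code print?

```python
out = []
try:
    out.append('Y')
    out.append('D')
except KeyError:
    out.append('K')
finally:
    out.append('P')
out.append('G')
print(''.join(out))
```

Execution trace: 'Y' (try body) → 'D' (try body, no exception) → 'P' (finally) → 'G' (after the try/except). Output: YDPG

Answer: YDPG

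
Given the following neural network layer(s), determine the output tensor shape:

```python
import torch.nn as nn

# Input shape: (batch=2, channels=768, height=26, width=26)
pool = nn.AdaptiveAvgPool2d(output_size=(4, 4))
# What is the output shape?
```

Input: (2, 768, 26, 26) -> Output: (2, 768, 4, 4)

Answer: (2, 768, 4, 4)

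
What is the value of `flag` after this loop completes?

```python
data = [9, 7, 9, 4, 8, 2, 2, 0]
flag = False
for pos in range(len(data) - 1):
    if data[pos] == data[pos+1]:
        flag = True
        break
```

Check consecutive duplicates in [9, 7, 9, 4, 8, 2, 2, 0]
`flag` takes the values: False → True

Answer: True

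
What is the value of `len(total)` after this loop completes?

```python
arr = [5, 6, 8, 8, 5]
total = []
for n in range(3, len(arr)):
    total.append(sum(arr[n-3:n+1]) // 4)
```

Number of 4-element averages
`total` takes the values: [] → [6] → [6, 6]
So `len(total)` = 2

Answer: 2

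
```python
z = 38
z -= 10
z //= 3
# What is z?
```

Trace:
`z = 38` → z = 38
`z -= 10` → z = 28
`z //= 3` → z = 9
So z = 9

Answer: 9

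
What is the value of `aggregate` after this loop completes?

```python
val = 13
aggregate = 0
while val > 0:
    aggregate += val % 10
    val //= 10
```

Sum digits of 13
`aggregate` takes the values: 0 → 3 → 4

Answer: 4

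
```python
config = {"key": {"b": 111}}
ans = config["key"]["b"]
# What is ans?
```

Trace:
`config = {"key": {"b": 111}}` → config = {'key': {'b': 111}}
`ans = config["key"]["b"]` → ans = 111
So ans = 111

Answer: 111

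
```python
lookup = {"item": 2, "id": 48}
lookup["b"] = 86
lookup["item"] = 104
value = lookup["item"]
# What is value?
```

Trace:
`lookup = {"item": 2, "id": 48}` → lookup = {'item': 2, 'id': 48}
`lookup["b"] = 86` → lookup = {'item': 2, 'id': 48, 'b': 86}
`lookup["item"] = 104` → lookup = {'item': 104, 'id': 48, 'b': 86}
`value = lookup["item"]` → value = 104
So value = 104

Answer: 104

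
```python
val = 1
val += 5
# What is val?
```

Trace:
`val = 1` → val = 1
`val += 5` → val = 6
So val = 6

Answer: 6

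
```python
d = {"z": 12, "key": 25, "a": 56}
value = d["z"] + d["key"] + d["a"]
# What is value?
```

Trace:
`d = {"z": 12, "key": 25, "a": 56}` → d = {'z': 12, 'key': 25, 'a': 56}
`value = d["z"] + d["key"] + d["a"]` → value = 93
So value = 93

Answer: 93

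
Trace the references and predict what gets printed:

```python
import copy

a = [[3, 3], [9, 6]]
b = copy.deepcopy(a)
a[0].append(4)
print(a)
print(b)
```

Key concept: deep copy is fully independent.
Step by step:
`a = [[3, 3], [9, 6]]` → a = [[3, 3], [9, 6]]
`b = copy.deepcopy(a)` → b = [[3, 3], [9, 6]]
`a[0].append(4)` → a = [[3, 3, 4], [9, 6]]
`print(a)` → prints [[3, 3, 4], [9, 6]]
`print(b)` → prints [[3, 3], [9, 6]]

Answer:
[[3, 3, 4], [9, 6]]
[[3, 3], [9, 6]]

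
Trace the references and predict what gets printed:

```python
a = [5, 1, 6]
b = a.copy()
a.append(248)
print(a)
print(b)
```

Key concept: list.copy() creates independent copy.
Step by step:
`a = [5, 1, 6]` → a = [5, 1, 6]
`b = a.copy()` → b = [5, 1, 6]
`a.append(248)` → a = [5, 1, 6, 248]
`print(a)` → prints [5, 1, 6, 248]
`print(b)` → prints [5, 1, 6]

Answer:
[5, 1, 6, 248]
[5, 1, 6]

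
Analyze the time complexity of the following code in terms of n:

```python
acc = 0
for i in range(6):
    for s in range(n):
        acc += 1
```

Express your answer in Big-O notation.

Each loop level contributes: 1 × n. Multiplying the contributions gives O(n).

Answer: O(n)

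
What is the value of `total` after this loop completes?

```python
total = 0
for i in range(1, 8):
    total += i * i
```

Sum of squares 1² to 7² = 140
`total` takes the values: 0 → 1 → 5 → 14 → 30 → 55 → 91 → 140

Answer: 140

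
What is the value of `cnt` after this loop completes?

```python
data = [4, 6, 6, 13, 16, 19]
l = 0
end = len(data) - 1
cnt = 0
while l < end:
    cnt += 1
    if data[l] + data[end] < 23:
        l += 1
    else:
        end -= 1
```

Steps to find pair summing to 23
`cnt` takes the values: 0 → 1 → 2 → 3 → 4 → 5

Answer: 5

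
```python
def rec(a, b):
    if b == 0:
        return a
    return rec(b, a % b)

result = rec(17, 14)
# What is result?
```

rec(17, 14) -> rec(14, 3) -> rec(3, 2) -> rec(2, 1) -> rec(1, 0) -> 1

Answer: 1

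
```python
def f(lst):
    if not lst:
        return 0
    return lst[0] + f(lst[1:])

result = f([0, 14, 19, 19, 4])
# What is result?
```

0 + 14 + 19 + 19 + 4 + 0 = 56

Answer: 56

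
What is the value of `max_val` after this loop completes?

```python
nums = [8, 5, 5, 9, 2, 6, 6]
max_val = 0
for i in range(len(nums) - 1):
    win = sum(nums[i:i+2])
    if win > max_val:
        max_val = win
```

Max sum of 2-element window in [8, 5, 5, 9, 2, 6, 6]
`max_val` takes the values: 0 → 13 → 14

Answer: 14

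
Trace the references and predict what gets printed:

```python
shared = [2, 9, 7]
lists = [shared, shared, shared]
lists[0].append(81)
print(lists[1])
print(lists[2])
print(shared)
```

Key concept: list of same reference.
Step by step:
`shared = [2, 9, 7]` → shared = [2, 9, 7]
`lists = [shared, shared, shared]` → lists = [[2, 9, 7], [2, 9, 7], [2, 9, 7]]
`lists[0].append(81)` → shared = [2, 9, 7, 81]; lists = [[2, 9, 7, 81], [2, 9, 7, 81], [2, 9, 7, 81]]
`print(lists[1])` → prints [2, 9, 7, 81]
`print(lists[2])` → prints [2, 9, 7, 81]
`print(shared)` → prints [2, 9, 7, 81]

Answer:
[2, 9, 7, 81]
[2, 9, 7, 81]
[2, 9, 7, 81]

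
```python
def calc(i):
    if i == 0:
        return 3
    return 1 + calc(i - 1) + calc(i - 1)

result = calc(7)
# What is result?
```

calc(i) = 1 + 2·calc(i-1), calc(0)=3. Closed form: (3+1)·2^7 - 1 = 511.

Answer: 511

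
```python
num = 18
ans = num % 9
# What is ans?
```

Trace:
`num = 18` → num = 18
`ans = num % 9` → ans = 0
So ans = 0

Answer: 0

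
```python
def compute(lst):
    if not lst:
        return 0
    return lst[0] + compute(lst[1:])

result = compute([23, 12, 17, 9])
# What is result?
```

23 + 12 + 17 + 9 + 0 = 61

Answer: 61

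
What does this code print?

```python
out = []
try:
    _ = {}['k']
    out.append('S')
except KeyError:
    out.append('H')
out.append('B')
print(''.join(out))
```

Execution trace: 'H' (except KeyError) → 'B' (after the try/except). Output: HB

Answer: HB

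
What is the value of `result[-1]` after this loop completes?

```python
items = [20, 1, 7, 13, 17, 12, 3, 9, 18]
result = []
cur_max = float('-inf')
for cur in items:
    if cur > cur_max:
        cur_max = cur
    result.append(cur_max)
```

Running max ends at 20
`result` takes the values: [] → [20] → [20, 20] → [20, 20, 20] → [20, 20, 20, 20] → [20, 20, 20, 20, 20] → [20, 20, 20, 20, 20, 20] → [20, 20, 20, 20, 20, 20, 20] → [20, 20, 20, 20, 20, 20, 20, 20] → [20, 20, 20, 20, 20, 20, 20, 20, 20]
So `result[-1]` = 20

Answer: 20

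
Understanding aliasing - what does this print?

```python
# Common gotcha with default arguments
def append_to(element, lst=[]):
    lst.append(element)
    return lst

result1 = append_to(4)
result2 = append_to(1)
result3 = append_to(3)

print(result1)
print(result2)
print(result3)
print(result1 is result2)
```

Key concept: mutable default argument gotcha.
Step by step:
`result1 = append_to(4)` → result1 = [4]
`result2 = append_to(1)` → result1 = [4, 1] (same object as result2); result2 = [4, 1] (same object as result1)
`result3 = append_to(3)` → result1 = [4, 1, 3] (same object as result2, result3); result2 = [4, 1, 3] (same object as result1, result3); result3 = [4, 1, 3] (same object as result1, result2)
`print(result1)` → prints [4, 1, 3]
`print(result2)` → prints [4, 1, 3]
`print(result3)` → prints [4, 1, 3]
`print(result1 is result2)` → prints True

Answer:
[4, 1, 3]
[4, 1, 3]
[4, 1, 3]
True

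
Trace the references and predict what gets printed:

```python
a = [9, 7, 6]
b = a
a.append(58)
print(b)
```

Key concept: basic list aliasing.
Step by step:
`a = [9, 7, 6]` → a = [9, 7, 6]
`b = a` → b = [9, 7, 6] (same object as a)
`a.append(58)` → a = [9, 7, 6, 58] (same object as b); b = [9, 7, 6, 58] (same object as a)
`print(b)` → prints [9, 7, 6, 58]

Answer: [9, 7, 6, 58]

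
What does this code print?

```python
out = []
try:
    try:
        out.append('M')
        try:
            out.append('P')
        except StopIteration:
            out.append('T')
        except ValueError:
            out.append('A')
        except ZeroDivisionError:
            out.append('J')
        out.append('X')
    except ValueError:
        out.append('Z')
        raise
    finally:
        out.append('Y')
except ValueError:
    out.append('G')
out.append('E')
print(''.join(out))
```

Execution trace: 'M' (try body) → 'P' (inner try body, no exception) → 'X' (try body, no exception) → 'Y' (finally) → 'E' (after the try/except). Output: MPXYE

Answer: MPXYE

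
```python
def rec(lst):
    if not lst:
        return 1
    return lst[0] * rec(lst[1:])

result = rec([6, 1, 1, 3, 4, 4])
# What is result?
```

Product over [6, 1, 1, 3, 4, 4] = 6 * 1 * 1 * 3 * 4 * 4 = 288

Answer: 288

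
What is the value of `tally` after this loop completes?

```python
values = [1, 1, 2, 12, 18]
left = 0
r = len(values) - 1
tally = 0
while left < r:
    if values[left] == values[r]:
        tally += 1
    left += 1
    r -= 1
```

Count matching pairs from ends
`tally` takes the values: 0

Answer: 0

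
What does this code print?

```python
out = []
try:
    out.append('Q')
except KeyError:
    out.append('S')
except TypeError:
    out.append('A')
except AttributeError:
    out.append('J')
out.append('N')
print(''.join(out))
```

Execution trace: 'Q' (try body, no exception) → 'N' (after the try/except). Output: QN

Answer: QN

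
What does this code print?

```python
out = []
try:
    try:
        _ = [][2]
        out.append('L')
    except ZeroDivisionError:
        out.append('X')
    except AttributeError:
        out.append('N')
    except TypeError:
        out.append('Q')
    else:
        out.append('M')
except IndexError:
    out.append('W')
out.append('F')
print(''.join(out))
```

Execution trace: 'W' (outer except IndexError) → 'F' (after the try/except). Output: WF

Answer: WF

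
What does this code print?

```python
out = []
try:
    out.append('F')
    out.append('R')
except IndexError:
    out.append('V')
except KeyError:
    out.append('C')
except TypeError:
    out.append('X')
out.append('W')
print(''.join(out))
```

Execution trace: 'F' (try body) → 'R' (try body, no exception) → 'W' (after the try/except). Output: FRW

Answer: FRW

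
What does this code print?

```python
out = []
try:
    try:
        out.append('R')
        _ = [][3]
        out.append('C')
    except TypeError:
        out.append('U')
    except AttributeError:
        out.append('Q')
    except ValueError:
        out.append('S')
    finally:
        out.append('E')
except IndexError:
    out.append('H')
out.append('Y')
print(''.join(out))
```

Execution trace: 'R' (try body) → 'E' (finally) → 'H' (outer except IndexError) → 'Y' (after the try/except). Output: REHY

Answer: REHY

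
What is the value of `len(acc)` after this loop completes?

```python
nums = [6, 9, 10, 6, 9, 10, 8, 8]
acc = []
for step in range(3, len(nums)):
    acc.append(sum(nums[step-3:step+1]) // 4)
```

Number of 4-element averages
`acc` takes the values: [] → [7] → [7, 8] → [7, 8, 8] → [7, 8, 8, 8] → [7, 8, 8, 8, 8]
So `len(acc)` = 5

Answer: 5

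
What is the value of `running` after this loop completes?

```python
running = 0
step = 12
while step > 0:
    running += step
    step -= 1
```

Sum 12 down to 1
`running` takes the values: 0 → 12 → 23 → 33 → 42 → 50 → 57 → 63 → 68 → 72 → 75 → 77 → 78

Answer: 78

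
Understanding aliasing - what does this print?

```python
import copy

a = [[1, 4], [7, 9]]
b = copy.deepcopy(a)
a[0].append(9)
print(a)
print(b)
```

Key concept: deep copy is fully independent.
Step by step:
`a = [[1, 4], [7, 9]]` → a = [[1, 4], [7, 9]]
`b = copy.deepcopy(a)` → b = [[1, 4], [7, 9]]
`a[0].append(9)` → a = [[1, 4, 9], [7, 9]]
`print(a)` → prints [[1, 4, 9], [7, 9]]
`print(b)` → prints [[1, 4], [7, 9]]

Answer:
[[1, 4, 9], [7, 9]]
[[1, 4], [7, 9]]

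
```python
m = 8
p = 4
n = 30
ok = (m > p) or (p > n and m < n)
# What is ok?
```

Trace:
`m = 8` → m = 8
`p = 4` → p = 4
`n = 30` → n = 30
`ok = (m > p) or (p > n and m < n)` → ok = True
So ok = True

Answer: True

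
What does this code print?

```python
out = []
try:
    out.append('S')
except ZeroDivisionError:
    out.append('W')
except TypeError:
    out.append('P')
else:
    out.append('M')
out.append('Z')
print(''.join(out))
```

Execution trace: 'S' (try body, no exception) → 'M' (else) → 'Z' (after the try/except). Output: SMZ

Answer: SMZ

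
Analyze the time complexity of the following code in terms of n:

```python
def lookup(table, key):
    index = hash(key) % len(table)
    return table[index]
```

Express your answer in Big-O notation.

This is Hash table lookup (average case). Time complexity: O(1).

Answer: O(1)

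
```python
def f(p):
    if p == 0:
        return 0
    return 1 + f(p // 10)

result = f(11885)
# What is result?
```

Count of digits of 11885: 5

Answer: 5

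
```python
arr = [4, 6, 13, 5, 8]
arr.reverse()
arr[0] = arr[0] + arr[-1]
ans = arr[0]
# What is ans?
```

Trace:
`arr = [4, 6, 13, 5, 8]` → arr = [4, 6, 13, 5, 8]
`arr.reverse()` → arr = [8, 5, 13, 6, 4]
`arr[0] = arr[0] + arr[-1]` → arr = [12, 5, 13, 6, 4]
`ans = arr[0]` → ans = 12
So ans = 12

Answer: 12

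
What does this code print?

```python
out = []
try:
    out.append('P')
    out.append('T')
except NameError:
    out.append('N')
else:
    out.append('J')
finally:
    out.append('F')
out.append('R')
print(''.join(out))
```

Execution trace: 'P' (try body) → 'T' (try body, no exception) → 'J' (else) → 'F' (finally) → 'R' (after the try/except). Output: PTJFR

Answer: PTJFR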